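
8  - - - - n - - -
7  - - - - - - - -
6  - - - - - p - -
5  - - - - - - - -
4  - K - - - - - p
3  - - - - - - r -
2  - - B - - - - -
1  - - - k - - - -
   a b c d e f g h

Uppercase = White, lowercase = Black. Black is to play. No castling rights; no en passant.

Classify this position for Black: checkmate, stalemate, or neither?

neither

Black to move; black king on d1.
In check: yes, from the white bishop on c2.
Legal moves for Black: Ke2, Kd2, Kxc2, Ke1, Kc1.
Black is in check but has 5 legal moves → neither.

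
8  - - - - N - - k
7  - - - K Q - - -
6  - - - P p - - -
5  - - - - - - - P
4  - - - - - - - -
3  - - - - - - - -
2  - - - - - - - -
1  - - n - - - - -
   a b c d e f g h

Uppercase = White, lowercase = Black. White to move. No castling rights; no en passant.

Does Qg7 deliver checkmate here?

yes

After Qg7: black king on h8; in check: yes, from the white queen on g7.
King squares — g7: attacked by Ne8; h7: attacked by Qg7; g8: attacked by Qg7.
Black has no legal moves → checkmate.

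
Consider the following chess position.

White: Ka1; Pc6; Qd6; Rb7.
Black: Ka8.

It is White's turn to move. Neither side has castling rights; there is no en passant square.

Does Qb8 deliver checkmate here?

yes

After Qb8: black king on a8; in check: yes, from the white queen on b8.
King squares — a7: attacked by Rb7; b7: attacked by Pc6; b8: attacked by Rb7.
Black has no legal moves → checkmate.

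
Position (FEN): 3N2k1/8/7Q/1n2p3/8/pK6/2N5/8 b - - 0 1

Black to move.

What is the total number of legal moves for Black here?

7

Black to move; king on g8.
In check: no.
Legal moves: Nc7, Na7, Nd6, Nd4+, Nc3, e4, a2.
Count: 7.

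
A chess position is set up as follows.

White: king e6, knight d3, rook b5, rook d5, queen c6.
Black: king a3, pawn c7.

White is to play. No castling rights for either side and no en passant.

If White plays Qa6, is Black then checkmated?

After Qa6: black king on a3; in check: yes, from the white queen on a6.
King squares — a2: attacked by Qa6; b2: attacked by Nd3; b3: attacked by Rb5; a4: attacked by Qa6; b4: attacked by Nd3.
Black has no legal moves → checkmate.

yes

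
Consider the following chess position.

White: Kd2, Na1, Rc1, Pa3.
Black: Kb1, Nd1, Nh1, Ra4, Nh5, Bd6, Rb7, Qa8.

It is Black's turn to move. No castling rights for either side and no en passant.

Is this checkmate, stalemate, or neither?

neither

Black to move; black king on b1.
In check: yes, from the white rook on c1.
Legal moves for Black: Kb2, Ka2.
Black is in check but has 2 legal moves → neither.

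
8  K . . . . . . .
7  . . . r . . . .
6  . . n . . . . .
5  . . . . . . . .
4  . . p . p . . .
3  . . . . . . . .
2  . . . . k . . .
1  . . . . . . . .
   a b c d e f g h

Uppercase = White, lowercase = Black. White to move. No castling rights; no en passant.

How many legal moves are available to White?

0

White to move; king on a8.
In check: no.
Legal moves: none.
Count: 0.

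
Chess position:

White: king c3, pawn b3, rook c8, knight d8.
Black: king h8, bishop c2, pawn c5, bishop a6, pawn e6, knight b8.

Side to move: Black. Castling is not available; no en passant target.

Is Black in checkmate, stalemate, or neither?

neither

Black to move; black king on h8.
In check: no.
Legal moves for Black include: Kg8, Kh7, Kg7, Nd7, Nc6, Bxc8, Bb7, Bb5, Bc4, Bad3, Be2, Bf1, Bh7, Bg6, Bf5, Be4, Bcd3, Bxb3, ... (list truncated; more exist).
Black has legal moves and is not in check → neither.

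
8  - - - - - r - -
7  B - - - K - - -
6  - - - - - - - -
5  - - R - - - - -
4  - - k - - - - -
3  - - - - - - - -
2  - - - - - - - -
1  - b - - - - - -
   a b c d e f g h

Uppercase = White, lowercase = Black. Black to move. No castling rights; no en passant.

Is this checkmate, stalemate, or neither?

Black to move; black king on c4.
In check: yes, from the white rook on c5.
Legal moves for Black: Kd4, Kb4, Kd3, Kb3.
Black is in check but has 4 legal moves → neither.

neither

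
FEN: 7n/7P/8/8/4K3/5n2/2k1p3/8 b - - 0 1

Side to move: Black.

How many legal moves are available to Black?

Black to move; king on c2.
In check: no.
Legal moves: Nf7, Ng6, Ng5+, Ne5, Nh4, Nd4, Nh2, Nd2+, Ng1, Ne1, Kc3, Kb3, Kd2, Kb2, Kd1, Kc1, Kb1, e1=Q+, e1=R+, e1=B, e1=N.
Count: 21.

21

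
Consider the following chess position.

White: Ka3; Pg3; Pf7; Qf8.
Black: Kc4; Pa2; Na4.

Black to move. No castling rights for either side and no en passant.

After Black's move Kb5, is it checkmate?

no

After Kb5: white king on a3; in check: no.
White is not in check, so this cannot be checkmate.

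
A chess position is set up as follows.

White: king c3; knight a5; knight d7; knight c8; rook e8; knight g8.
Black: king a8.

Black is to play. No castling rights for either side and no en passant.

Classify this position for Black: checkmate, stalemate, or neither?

Black to move; black king on a8.
In check: no.
King squares — a7: attacked by Nc8; b7: attacked by Na5; b8: attacked by Nd7.
Legal moves for Black: none.
Not in check and no legal moves → stalemate.

stalemate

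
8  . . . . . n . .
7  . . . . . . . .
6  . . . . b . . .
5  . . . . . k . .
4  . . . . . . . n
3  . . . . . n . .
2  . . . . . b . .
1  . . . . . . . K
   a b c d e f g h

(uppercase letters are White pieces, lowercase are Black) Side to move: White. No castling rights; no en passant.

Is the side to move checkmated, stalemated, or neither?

White to move; white king on h1.
In check: no.
King squares — g1: attacked by Bf2; g2: attacked by Nh4; h2: attacked by Nf3.
Legal moves for White: none.
Not in check and no legal moves → stalemate.

stalemate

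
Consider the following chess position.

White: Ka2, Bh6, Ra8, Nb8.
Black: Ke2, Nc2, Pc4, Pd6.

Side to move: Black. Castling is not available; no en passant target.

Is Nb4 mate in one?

After Nb4: white king on a2; in check: yes, from the black knight on b4.
White has 4 legal replies: Ka3, Kb2, Kb1, Ka1.
In check but a legal move exists → not checkmate.

no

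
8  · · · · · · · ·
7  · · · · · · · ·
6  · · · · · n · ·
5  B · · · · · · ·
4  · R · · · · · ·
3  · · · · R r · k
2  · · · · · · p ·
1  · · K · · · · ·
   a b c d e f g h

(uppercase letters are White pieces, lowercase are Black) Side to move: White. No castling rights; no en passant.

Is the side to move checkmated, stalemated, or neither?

neither

White to move; white king on c1.
In check: no.
Legal moves for White include: Bd8, Bc7, Bb6, Rb8, Rb7, Rb6, Rb5, Rh4+, Rg4, Rf4, Rbe4, Rd4, Rc4, Ra4, Rbb3, Rb2, Rb1, Re8, ... (list truncated; more exist).
White has legal moves and is not in check → neither.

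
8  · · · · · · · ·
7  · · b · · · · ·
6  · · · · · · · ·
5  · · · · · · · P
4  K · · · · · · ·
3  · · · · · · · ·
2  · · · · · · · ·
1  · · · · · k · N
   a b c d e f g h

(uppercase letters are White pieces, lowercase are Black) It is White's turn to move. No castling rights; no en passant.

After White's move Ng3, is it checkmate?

no

After Ng3: black king on f1; in check: yes, from the white knight on g3.
Black has 5 legal replies: Kg2, Kf2, Kg1, Ke1, Bxg3.
In check but a legal move exists → not checkmate.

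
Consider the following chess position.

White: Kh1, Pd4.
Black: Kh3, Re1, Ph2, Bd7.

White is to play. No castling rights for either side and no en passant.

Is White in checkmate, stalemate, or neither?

checkmate

White to move; white king on h1.
In check: yes, from the black rook on e1.
King squares — g1: attacked by Re1; g2: attacked by Kh3; h2: attacked by Kh3.
Legal moves for White: none.
In check with no legal moves → checkmate.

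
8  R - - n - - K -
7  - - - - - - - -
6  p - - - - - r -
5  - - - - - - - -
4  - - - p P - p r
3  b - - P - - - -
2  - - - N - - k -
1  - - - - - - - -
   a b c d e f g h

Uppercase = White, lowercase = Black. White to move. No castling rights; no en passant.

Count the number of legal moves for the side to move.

0

White to move; king on g8.
In check: yes, from the black rook on g6.
Legal moves: none.
Count: 0.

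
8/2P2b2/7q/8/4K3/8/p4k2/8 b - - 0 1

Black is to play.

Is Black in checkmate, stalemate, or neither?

neither

Black to move; black king on f2.
In check: no.
Legal moves for Black include: Bg8, Be8, Bg6+, Be6, Bh5, Bd5+, Bc4, Bb3, Qh8, Qf8, Qh7+, Qg7, Qg6+, Qf6, Qe6+, Qd6, Qc6+, Qb6, ... (list truncated; more exist).
Black has legal moves and is not in check → neither.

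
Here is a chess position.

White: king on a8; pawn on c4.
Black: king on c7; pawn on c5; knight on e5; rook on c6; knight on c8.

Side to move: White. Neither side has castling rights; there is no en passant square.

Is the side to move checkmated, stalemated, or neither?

stalemate

White to move; white king on a8.
In check: no.
King squares — a7: attacked by Nc8; b7: attacked by Kc7; b8: attacked by Kc7.
Legal moves for White: none.
Not in check and no legal moves → stalemate.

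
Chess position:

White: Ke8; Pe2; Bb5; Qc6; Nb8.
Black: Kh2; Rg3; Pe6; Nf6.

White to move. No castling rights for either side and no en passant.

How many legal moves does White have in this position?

4

White to move; king on e8.
In check: yes, from the black knight on f6.
Legal moves: Kf8, Kd8, Kf7, Ke7.
Count: 4.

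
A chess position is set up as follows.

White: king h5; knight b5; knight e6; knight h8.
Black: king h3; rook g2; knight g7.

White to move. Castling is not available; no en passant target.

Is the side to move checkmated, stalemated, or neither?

neither

White to move; white king on h5.
In check: yes, from the black knight on g7.
King squares — g4: attacked by Rg2; h4: attacked by Kh3; g5: attacked by Rg2; g6: attacked by Rg2; h6: available.
Legal moves for White: Kh6, Nxg7.
White is in check but has 2 legal moves → neither.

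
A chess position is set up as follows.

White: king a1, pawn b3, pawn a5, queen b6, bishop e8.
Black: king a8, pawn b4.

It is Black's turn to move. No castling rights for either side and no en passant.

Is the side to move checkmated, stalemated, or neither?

stalemate

Black to move; black king on a8.
In check: no.
King squares — a7: attacked by Qb6; b7: attacked by Qb6; b8: attacked by Qb6.
Legal moves for Black: none.
Not in check and no legal moves → stalemate.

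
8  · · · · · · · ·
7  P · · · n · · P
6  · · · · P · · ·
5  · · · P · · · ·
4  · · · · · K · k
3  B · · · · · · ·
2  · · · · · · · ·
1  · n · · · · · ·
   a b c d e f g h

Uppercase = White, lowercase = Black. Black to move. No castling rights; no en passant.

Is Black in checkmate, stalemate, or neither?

Black to move; black king on h4.
In check: no.
Legal moves for Black: Ng8, Nc8, Ng6+, Nc6, Nf5, Nxd5+, Kh5, Kh3, Nc3, Nxa3, Nd2.
Black has 11 legal moves and is not in check → neither.

neither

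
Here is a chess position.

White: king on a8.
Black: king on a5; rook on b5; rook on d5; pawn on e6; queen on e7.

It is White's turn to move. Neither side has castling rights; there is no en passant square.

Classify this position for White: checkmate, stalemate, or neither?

White to move; white king on a8.
In check: no.
King squares — a7: attacked by Qe7; b7: attacked by Rb5; b8: attacked by Rb5.
Legal moves for White: none.
Not in check and no legal moves → stalemate.

stalemate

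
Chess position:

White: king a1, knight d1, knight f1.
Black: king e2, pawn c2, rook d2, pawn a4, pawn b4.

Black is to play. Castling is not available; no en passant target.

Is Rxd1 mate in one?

After Rxd1: white king on a1; in check: yes, from the black rook on d1.
White has 2 legal replies: Kb2, Ka2.
In check but a legal move exists → not checkmate.

no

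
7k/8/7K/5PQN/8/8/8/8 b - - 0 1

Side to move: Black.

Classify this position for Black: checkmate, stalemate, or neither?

stalemate

Black to move; black king on h8.
In check: no.
King squares — g7: attacked by Qg5; h7: attacked by Kh6; g8: attacked by Qg5.
Legal moves for Black: none.
Not in check and no legal moves → stalemate.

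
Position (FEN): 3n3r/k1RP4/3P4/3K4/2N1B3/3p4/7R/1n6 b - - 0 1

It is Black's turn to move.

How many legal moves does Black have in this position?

4

Black to move; king on a7.
In check: yes, from the white rook on c7.
Legal moves: Kb8, Ka8, Ka6, Nb7.
Count: 4.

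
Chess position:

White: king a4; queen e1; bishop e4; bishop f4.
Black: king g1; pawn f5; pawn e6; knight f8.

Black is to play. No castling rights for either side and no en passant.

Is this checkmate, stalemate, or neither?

Black to move; black king on g1.
In check: yes, from the white queen on e1.
King squares — f1: attacked by Qe1; h1: attacked by Qe1; f2: attacked by Qe1; g2: attacked by Be4; h2: attacked by Bf4.
Legal moves for Black: none.
In check with no legal moves → checkmate.

checkmate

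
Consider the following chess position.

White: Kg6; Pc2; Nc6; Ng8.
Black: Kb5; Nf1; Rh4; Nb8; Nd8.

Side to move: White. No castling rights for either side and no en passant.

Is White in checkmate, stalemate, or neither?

White to move; white king on g6.
In check: no.
Legal moves for White: Nge7, Nh6, Nf6, Kg7, Kf6, Kg5, Kf5, Nxd8, Nxb8, Nce7, Na7+, Ne5, Na5, Nd4+, Nb4, c3, c4+.
White has 17 legal moves and is not in check → neither.

neither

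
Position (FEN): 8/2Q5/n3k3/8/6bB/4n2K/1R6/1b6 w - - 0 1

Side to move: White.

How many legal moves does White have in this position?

White to move; king on h3.
In check: yes, from the black bishop on g4.
Legal moves: Kg3, Kh2.
Count: 2.

2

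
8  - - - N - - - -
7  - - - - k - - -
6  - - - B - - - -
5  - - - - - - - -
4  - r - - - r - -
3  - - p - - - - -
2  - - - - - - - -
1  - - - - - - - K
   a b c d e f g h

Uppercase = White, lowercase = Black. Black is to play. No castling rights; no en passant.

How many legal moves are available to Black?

5

Black to move; king on e7.
In check: yes, from the white bishop on d6.
Legal moves: Ke8, Kxd8, Kd7, Kf6, Kxd6.
Count: 5.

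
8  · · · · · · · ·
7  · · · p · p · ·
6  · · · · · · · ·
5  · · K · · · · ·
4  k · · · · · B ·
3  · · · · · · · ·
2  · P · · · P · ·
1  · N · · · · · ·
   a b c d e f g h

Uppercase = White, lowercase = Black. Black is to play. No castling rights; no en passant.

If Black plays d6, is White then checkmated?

After d6: white king on c5; in check: yes, from the black pawn on d6.
White has 6 legal replies: Kxd6, Kc6, Kb6, Kd5, Kd4, Kc4.
In check but a legal move exists → not checkmate.

no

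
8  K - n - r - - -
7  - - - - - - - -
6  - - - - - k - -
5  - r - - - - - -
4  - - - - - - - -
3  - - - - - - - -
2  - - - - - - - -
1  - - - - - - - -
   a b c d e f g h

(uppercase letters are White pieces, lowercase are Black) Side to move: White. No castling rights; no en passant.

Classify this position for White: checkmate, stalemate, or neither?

stalemate

White to move; white king on a8.
In check: no.
King squares — a7: attacked by Nc8; b7: attacked by Rb5; b8: attacked by Rb5.
Legal moves for White: none.
Not in check and no legal moves → stalemate.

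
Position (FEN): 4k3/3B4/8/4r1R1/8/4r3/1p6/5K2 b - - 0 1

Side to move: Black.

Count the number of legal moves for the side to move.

5

Black to move; king on e8.
In check: yes, from the white bishop on d7.
Legal moves: Kf8, Kd8, Kf7, Ke7, Kxd7.
Count: 5.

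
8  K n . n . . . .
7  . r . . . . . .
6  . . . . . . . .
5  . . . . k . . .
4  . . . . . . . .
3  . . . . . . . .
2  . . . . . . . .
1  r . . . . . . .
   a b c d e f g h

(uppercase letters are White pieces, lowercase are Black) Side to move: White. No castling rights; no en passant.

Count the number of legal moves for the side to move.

0

White to move; king on a8.
In check: yes, from the black rook on a1.
Legal moves: none.
Count: 0.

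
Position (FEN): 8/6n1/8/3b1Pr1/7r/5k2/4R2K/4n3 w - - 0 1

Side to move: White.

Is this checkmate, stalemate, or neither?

checkmate

White to move; white king on h2.
In check: yes, from the black rook on h4.
King squares — g1: attacked by Rg5; h1: attacked by Rh4; g2: attacked by Ne1; g3: attacked by Kf3; h3: attacked by Rh4.
Legal moves for White: none.
In check with no legal moves → checkmate.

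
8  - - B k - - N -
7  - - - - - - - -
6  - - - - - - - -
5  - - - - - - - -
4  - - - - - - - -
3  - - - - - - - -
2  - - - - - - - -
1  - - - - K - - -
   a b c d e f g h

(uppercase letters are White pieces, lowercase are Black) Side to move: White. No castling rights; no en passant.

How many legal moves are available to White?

White to move; king on e1.
In check: no.
Legal moves: Ne7, Nh6, Nf6, Bd7, Bb7, Be6, Ba6, Bf5, Bg4, Bh3, Kf2, Ke2, Kd2, Kf1, Kd1.
Count: 15.

15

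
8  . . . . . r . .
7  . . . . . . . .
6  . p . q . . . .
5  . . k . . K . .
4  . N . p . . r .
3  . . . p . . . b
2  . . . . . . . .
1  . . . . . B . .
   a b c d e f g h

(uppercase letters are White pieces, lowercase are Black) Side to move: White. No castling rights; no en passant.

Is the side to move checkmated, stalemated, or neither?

White to move; white king on f5.
In check: yes, from the black rook on f8.
King squares — e4: attacked by Rg4; f4: attacked by Rg4; g4: attacked by Bh3; e5: attacked by Qd6; g5: attacked by Rg4; e6: attacked by Qd6; f6: attacked by Qd6; g6: attacked by Rg4.
Legal moves for White: none.
In check with no legal moves → checkmate.

checkmate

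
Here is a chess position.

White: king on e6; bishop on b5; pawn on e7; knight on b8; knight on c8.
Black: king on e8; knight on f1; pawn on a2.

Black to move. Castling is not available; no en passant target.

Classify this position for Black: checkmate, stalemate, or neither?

Black to move; black king on e8.
In check: yes, from the white bishop on b5.
King squares — d7: attacked by Bb5; e7: attacked by Ke6; f7: attacked by Ke6; d8: attacked by Pe7; f8: attacked by Pe7.
Legal moves for Black: none.
In check with no legal moves → checkmate.

checkmate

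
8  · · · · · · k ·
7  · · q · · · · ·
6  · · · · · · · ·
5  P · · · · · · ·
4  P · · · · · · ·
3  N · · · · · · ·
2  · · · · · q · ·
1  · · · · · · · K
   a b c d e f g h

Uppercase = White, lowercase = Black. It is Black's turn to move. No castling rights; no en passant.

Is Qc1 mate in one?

yes

After Qc1: white king on h1; in check: yes, from the black queen on c1.
King squares — g1: attacked by Qc1; g2: attacked by Qf2; h2: attacked by Qf2.
White has no legal moves → checkmate.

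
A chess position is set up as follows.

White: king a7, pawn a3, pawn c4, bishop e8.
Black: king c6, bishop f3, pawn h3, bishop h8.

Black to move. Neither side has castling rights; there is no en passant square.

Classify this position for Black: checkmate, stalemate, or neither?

neither

Black to move; black king on c6.
In check: yes, from the white bishop on e8.
Legal moves for Black: Kc7, Kd6, Kc5.
Black is in check but has 3 legal moves → neither.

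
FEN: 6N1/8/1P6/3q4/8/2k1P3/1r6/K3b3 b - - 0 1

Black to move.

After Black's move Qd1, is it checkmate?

yes

After Qd1: white king on a1; in check: yes, from the black queen on d1.
King squares — b1: attacked by Qd1; a2: attacked by Rb2; b2: attacked by Kc3.
White has no legal moves → checkmate.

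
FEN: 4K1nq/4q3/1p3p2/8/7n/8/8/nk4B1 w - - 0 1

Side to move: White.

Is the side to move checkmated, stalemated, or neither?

White to move; white king on e8.
In check: yes, from the black queen on e7.
King squares — d7: attacked by Qe7; e7: attacked by Ng8; f7: attacked by Qe7; d8: attacked by Qe7; f8: attacked by Qe7.
Legal moves for White: none.
In check with no legal moves → checkmate.

checkmate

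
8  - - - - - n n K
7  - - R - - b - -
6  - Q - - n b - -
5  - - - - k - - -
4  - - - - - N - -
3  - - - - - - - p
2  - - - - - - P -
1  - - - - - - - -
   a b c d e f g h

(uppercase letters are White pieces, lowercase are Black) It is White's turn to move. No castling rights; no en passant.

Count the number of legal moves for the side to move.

White to move; king on h8.
In check: yes, from the black bishop on f6.
Legal moves: none.
Count: 0.

0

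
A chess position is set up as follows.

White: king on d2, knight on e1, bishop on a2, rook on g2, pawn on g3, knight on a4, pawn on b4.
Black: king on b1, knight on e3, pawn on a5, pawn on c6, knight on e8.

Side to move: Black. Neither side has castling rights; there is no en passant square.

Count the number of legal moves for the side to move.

Black to move; king on b1.
In check: yes, from the white bishop on a2.
Legal moves: Kxa2, Ka1.
Count: 2.

2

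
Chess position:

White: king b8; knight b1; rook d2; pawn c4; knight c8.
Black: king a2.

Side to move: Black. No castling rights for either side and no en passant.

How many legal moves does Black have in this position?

3

Black to move; king on a2.
In check: yes, from the white rook on d2.
Legal moves: Kb3, Kxb1, Ka1.
Count: 3.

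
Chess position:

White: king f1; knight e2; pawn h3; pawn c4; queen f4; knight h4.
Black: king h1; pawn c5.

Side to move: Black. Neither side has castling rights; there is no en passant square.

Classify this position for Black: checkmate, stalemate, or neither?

Black to move; black king on h1.
In check: no.
King squares — g1: attacked by Kf1; g2: attacked by Kf1; h2: attacked by Qf4.
Legal moves for Black: none.
Not in check and no legal moves → stalemate.

stalemate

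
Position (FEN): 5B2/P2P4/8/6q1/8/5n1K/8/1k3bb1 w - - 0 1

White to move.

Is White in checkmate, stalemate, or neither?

White to move; white king on h3.
In check: yes, from the black bishop on f1.
King squares — g2: attacked by Bf1; h2: attacked by Bg1; g3: attacked by Qg5; g4: attacked by Qg5; h4: attacked by Nf3.
Legal moves for White: none.
In check with no legal moves → checkmate.

checkmate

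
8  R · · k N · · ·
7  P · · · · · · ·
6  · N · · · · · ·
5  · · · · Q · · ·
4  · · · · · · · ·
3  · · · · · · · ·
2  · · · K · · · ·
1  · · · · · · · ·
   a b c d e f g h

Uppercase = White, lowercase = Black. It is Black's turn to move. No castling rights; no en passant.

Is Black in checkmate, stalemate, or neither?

Black to move; black king on d8.
In check: yes, from the white rook on a8.
King squares — c7: attacked by Qe5; d7: attacked by Nb6; e7: attacked by Qe5; c8: attacked by Nb6; e8: attacked by Qe5.
Legal moves for Black: none.
In check with no legal moves → checkmate.

checkmate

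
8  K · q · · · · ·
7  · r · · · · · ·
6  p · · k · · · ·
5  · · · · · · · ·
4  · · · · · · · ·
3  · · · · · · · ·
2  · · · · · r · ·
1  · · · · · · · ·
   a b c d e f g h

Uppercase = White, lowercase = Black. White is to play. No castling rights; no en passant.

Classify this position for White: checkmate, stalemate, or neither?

White to move; white king on a8.
In check: yes, from the black queen on c8.
King squares — a7: attacked by Rb7; b7: attacked by Qc8; b8: attacked by Rb7.
Legal moves for White: none.
In check with no legal moves → checkmate.

checkmate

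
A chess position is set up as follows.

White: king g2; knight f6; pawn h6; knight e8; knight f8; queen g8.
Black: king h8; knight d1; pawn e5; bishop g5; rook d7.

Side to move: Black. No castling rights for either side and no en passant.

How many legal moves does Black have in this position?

0

Black to move; king on h8.
In check: yes, from the white queen on g8.
Legal moves: none.
Count: 0.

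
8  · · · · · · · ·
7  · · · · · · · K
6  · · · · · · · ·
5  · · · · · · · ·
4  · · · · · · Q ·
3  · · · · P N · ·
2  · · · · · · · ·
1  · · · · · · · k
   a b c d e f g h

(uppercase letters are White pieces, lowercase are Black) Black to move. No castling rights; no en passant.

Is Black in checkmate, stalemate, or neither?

stalemate

Black to move; black king on h1.
In check: no.
King squares — g1: attacked by Nf3; g2: attacked by Qg4; h2: attacked by Nf3.
Legal moves for Black: none.
Not in check and no legal moves → stalemate.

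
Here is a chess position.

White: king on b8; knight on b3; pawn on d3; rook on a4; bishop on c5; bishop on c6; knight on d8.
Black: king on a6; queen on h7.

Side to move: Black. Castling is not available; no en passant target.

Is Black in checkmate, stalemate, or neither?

checkmate

Black to move; black king on a6.
In check: yes, from the white rook on a4.
King squares — a5: attacked by Nb3; b5: attacked by Bc6; b6: attacked by Bc5; a7: attacked by Ra4; b7: attacked by Bc6.
Legal moves for Black: none.
In check with no legal moves → checkmate.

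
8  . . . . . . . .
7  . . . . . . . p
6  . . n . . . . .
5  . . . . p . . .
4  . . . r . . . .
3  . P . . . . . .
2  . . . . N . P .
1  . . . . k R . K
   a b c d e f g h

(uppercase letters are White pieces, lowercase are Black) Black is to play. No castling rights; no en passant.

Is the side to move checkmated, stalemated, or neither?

Black to move; black king on e1.
In check: yes, from the white rook on f1.
King squares — d1: attacked by Rf1; f1: available; d2: available; e2: available; f2: attacked by Rf1.
Legal moves for Black: Kxe2, Kd2, Kxf1.
Black is in check but has 3 legal moves → neither.

neither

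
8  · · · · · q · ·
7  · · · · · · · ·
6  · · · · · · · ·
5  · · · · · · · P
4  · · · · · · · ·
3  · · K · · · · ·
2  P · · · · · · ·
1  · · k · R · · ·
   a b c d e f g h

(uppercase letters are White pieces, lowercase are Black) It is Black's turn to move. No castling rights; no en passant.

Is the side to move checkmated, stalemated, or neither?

Black to move; black king on c1.
In check: yes, from the white rook on e1.
King squares — b1: attacked by Re1; d1: attacked by Re1; b2: attacked by Kc3; c2: attacked by Kc3; d2: attacked by Kc3.
Legal moves for Black: none.
In check with no legal moves → checkmate.

checkmate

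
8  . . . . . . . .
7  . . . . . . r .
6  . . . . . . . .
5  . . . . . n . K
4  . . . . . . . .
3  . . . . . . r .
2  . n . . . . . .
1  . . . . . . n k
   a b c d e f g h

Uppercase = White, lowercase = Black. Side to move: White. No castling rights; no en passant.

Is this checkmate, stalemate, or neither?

stalemate

White to move; white king on h5.
In check: no.
King squares — g4: attacked by Rg3; h4: attacked by Nf5; g5: attacked by Rg3; g6: attacked by Rg3; h6: attacked by Nf5.
Legal moves for White: none.
Not in check and no legal moves → stalemate.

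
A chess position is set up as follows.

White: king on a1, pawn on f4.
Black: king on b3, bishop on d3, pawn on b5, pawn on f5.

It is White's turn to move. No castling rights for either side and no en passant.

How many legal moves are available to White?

0

White to move; king on a1.
In check: no.
Legal moves: none.
Count: 0.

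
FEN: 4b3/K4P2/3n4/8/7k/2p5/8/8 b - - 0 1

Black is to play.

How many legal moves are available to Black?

18

Black to move; king on h4.
In check: no.
Legal moves: Bxf7, Bd7, Bc6, Bb5, Ba4, Nc8+, Nxf7, Nb7, Nf5, Nb5+, Ne4, Nc4, Kh5, Kg5, Kg4, Kh3, Kg3, c2.
Count: 18.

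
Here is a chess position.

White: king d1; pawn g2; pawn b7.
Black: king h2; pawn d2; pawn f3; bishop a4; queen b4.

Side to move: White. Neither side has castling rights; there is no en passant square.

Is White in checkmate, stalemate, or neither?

checkmate

White to move; white king on d1.
In check: yes, from the black bishop on a4.
King squares — c1: attacked by Pd2; e1: attacked by Pd2; c2: attacked by Ba4; d2: attacked by Qb4; e2: attacked by Pf3.
Legal moves for White: none.
In check with no legal moves → checkmate.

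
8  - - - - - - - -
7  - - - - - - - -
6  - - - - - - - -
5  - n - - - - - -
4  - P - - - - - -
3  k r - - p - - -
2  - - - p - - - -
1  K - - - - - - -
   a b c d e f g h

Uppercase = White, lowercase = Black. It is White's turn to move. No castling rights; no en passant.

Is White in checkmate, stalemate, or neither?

stalemate

White to move; white king on a1.
In check: no.
King squares — b1: attacked by Rb3; a2: attacked by Ka3; b2: attacked by Ka3.
Legal moves for White: none.
Not in check and no legal moves → stalemate.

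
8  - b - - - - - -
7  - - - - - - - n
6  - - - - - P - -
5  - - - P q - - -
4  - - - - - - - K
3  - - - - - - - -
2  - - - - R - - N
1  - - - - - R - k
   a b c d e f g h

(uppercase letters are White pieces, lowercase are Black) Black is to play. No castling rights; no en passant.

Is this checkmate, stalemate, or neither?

checkmate

Black to move; black king on h1.
In check: yes, from the white rook on f1.
King squares — g1: attacked by Rf1; g2: attacked by Re2; h2: attacked by Re2.
Legal moves for Black: none.
In check with no legal moves → checkmate.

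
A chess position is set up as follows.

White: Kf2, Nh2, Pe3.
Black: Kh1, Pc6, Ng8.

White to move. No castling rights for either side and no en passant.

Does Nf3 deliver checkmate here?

no

After Nf3: black king on h1; in check: no.
Black is not in check, so this cannot be checkmate.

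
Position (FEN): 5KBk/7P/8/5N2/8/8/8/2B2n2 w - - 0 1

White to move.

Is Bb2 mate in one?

yes

After Bb2: black king on h8; in check: yes, from the white bishop on b2.
King squares — g7: attacked by Bb2; h7: attacked by Bg8; g8: attacked by Ph7.
Black has no legal moves → checkmate.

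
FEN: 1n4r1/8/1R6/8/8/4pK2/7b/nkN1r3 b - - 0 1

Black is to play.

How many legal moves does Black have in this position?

Black to move; king on b1.
In check: yes, from the white rook on b6.
Legal moves: Kc2, Kxc1, Nb3.
Count: 3.

3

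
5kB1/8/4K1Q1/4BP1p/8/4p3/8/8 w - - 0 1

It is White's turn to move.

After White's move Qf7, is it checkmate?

After Qf7: black king on f8; in check: yes, from the white queen on f7.
King squares — e7: attacked by Ke6; f7: attacked by Ke6; g7: attacked by Be5; e8: attacked by Qf7; g8: attacked by Qf7.
Black has no legal moves → checkmate.

yes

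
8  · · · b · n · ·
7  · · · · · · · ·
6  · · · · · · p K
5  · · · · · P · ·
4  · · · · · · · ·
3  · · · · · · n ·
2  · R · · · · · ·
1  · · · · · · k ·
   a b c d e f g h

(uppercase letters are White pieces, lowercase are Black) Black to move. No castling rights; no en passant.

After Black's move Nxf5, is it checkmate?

yes

After Nxf5: white king on h6; in check: yes, from the black knight on f5.
King squares — g5: attacked by Bd8; h5: attacked by Pg6; g6: attacked by Nf8; g7: attacked by Nf5; h7: attacked by Nf8.
White has no legal moves → checkmate.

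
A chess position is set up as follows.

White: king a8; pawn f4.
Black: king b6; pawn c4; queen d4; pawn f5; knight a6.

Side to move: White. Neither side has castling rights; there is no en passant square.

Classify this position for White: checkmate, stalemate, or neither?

White to move; white king on a8.
In check: no.
King squares — a7: attacked by Kb6; b7: attacked by Kb6; b8: attacked by Na6.
Legal moves for White: none.
Not in check and no legal moves → stalemate.

stalemate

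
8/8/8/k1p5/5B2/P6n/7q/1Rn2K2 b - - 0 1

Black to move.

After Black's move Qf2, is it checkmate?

After Qf2: white king on f1; in check: yes, from the black queen on f2.
King squares — e1: attacked by Qf2; g1: attacked by Qf2; e2: attacked by Nc1; f2: attacked by Nh3; g2: attacked by Qf2.
White has no legal moves → checkmate.

yes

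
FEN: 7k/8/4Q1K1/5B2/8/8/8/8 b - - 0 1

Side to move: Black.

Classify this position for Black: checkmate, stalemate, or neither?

Black to move; black king on h8.
In check: no.
King squares — g7: attacked by Kg6; h7: attacked by Kg6; g8: attacked by Qe6.
Legal moves for Black: none.
Not in check and no legal moves → stalemate.

stalemate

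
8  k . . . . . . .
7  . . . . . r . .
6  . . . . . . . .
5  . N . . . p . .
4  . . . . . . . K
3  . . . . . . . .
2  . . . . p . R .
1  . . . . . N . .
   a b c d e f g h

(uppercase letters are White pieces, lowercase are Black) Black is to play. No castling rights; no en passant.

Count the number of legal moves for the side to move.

20

Black to move; king on a8.
In check: no.
Legal moves: Kb8, Kb7, Rf8, Rh7+, Rg7, Re7, Rd7, Rc7, Rb7, Ra7, Rf6, exf1=Q, exf1=R, exf1=B, exf1=N, f4, e1=Q+, e1=R, e1=B+, e1=N.
Count: 20.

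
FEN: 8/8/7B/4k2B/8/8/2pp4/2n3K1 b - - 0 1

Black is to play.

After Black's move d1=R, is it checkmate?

After d1=R: white king on g1; in check: yes, from the black rook on d1.
White has 4 legal replies: Kh2, Kg2, Kf2, Bxd1.
In check but a legal move exists → not checkmate.

no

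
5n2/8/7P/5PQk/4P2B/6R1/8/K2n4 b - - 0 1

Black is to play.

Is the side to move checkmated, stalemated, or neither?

Black to move; black king on h5.
In check: yes, from the white queen on g5.
King squares — g4: attacked by Rg3; h4: attacked by Qg5; g5: attacked by Rg3; g6: attacked by Pf5; h6: attacked by Qg5.
Legal moves for Black: none.
In check with no legal moves → checkmate.

checkmate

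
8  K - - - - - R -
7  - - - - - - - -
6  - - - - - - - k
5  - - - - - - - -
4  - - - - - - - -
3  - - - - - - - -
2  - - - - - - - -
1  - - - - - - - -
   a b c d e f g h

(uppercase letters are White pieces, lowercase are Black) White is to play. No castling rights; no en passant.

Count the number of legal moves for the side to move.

White to move; king on a8.
In check: no.
Legal moves: Rh8+, Rf8, Re8, Rd8, Rc8, Rb8, Rg7, Rg6+, Rg5, Rg4, Rg3, Rg2, Rg1, Kb8, Kb7, Ka7.
Count: 16.

16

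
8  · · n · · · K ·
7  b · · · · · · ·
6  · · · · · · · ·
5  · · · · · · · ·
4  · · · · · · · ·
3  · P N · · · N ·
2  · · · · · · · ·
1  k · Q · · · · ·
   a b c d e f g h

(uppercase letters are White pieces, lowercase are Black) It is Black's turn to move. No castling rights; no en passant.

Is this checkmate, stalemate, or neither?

Black to move; black king on a1.
In check: yes, from the white queen on c1.
King squares — b1: attacked by Qc1; a2: attacked by Nc3; b2: attacked by Qc1.
Legal moves for Black: none.
In check with no legal moves → checkmate.

checkmate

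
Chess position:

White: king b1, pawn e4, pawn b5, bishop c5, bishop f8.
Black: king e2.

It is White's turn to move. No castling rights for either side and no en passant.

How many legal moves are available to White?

21

White to move; king on b1.
In check: no.
Legal moves: Bg7, Bfe7, Bh6, Bfd6, Bce7, Ba7, Bcd6, Bb6, Bd4, Bb4, Be3, Ba3, Bf2, Bg1, Kc2, Kb2, Ka2, Kc1, Ka1, b6, e5.
Count: 21.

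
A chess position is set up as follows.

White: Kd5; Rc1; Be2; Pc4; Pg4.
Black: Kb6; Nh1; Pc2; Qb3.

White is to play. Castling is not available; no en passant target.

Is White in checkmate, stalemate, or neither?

White to move; white king on d5.
In check: no.
Legal moves for White: Ke6, Kd6, Ke5, Ke4, Kd4, Bf3, Bd3, Bf1, Bd1, Rxc2, Rxh1, Rg1, Rf1, Re1, Rd1, Rb1, Ra1, g5.
White has 18 legal moves and is not in check → neither.

neither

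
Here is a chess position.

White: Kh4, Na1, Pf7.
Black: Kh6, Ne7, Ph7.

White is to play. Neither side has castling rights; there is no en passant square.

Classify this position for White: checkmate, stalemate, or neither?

neither

White to move; white king on h4.
In check: no.
Legal moves for White: Kg4, Kh3, Kg3, Nb3, Nc2, f8=Q+, f8=R, f8=B+, f8=N.
White has 9 legal moves and is not in check → neither.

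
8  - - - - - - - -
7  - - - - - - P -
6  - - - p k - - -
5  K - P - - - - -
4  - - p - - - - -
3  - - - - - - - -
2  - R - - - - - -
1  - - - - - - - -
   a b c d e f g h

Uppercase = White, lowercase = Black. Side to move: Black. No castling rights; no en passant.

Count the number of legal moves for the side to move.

10

Black to move; king on e6.
In check: no.
Legal moves: Kf7, Ke7, Kd7, Kf6, Kf5, Ke5, Kd5, dxc5, d5, c3.
Count: 10.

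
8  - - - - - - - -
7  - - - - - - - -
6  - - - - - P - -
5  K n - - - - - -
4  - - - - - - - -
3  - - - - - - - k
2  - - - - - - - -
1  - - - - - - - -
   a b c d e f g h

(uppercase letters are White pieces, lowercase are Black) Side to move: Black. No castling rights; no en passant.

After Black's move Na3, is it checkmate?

After Na3: white king on a5; in check: no.
White is not in check, so this cannot be checkmate.

no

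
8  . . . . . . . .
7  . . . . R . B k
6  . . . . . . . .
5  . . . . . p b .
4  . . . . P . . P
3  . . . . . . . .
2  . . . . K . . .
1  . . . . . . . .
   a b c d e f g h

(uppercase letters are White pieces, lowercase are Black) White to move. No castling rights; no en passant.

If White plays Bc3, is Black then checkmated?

After Bc3: black king on h7; in check: yes, from the white rook on e7.
Black has 4 legal replies: Kg8, Kh6, Kg6, Bxe7.
In check but a legal move exists → not checkmate.

no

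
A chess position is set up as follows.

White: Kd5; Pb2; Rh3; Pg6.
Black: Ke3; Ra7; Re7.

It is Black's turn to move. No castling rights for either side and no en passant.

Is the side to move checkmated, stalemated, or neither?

neither

Black to move; black king on e3.
In check: yes, from the white rook on h3.
Legal moves for Black: Kf4, Kf2, Ke2, Kd2.
Black is in check but has 4 legal moves → neither.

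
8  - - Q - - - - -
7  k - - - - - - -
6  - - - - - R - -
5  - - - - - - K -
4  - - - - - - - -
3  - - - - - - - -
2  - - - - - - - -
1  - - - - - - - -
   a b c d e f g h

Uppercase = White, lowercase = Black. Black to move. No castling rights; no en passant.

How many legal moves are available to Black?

Black to move; king on a7.
In check: no.
Legal moves: none.
Count: 0.

0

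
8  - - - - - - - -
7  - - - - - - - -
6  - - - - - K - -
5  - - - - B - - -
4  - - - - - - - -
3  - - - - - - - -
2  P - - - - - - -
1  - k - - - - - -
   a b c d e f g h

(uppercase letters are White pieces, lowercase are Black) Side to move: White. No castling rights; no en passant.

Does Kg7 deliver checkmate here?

After Kg7: black king on b1; in check: no.
Black is not in check, so this cannot be checkmate.

no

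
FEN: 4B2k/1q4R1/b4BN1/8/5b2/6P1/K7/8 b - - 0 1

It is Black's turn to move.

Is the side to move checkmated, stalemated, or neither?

checkmate

Black to move; black king on h8.
In check: yes, from the white knight on g6.
King squares — g7: attacked by Bf6; h7: attacked by Rg7; g8: attacked by Rg7.
Legal moves for Black: none.
In check with no legal moves → checkmate.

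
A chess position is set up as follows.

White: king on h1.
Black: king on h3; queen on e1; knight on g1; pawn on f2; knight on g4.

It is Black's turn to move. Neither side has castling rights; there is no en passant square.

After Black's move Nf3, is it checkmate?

yes

After Nf3: white king on h1; in check: yes, from the black queen on e1.
King squares — g1: attacked by Qe1; g2: attacked by Kh3; h2: attacked by Nf3.
White has no legal moves → checkmate.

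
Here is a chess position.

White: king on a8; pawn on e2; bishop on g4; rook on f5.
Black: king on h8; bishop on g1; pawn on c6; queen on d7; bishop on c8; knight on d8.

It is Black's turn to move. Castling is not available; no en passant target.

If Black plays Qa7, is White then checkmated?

yes

After Qa7: white king on a8; in check: yes, from the black queen on a7.
King squares — a7: attacked by Bg1; b7: attacked by Qa7; b8: attacked by Qa7.
White has no legal moves → checkmate.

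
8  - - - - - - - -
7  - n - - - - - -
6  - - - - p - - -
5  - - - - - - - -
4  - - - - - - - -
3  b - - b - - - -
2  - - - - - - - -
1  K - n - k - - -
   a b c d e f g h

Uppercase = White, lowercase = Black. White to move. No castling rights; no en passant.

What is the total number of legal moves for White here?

White to move; king on a1.
In check: no.
Legal moves: none.
Count: 0.

0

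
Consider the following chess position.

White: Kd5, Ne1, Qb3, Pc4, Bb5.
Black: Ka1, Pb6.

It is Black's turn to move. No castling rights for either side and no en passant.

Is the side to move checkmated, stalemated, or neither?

Black to move; black king on a1.
In check: no.
King squares — b1: attacked by Qb3; a2: attacked by Qb3; b2: attacked by Qb3.
Legal moves for Black: none.
Not in check and no legal moves → stalemate.

stalemate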